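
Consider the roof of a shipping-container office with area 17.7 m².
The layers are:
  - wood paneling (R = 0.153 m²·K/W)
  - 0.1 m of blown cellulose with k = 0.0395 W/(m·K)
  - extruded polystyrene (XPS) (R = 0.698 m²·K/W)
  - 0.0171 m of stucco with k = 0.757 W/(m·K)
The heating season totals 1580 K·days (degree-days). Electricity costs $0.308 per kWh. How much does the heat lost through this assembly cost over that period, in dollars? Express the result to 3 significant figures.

60.7 dollars

0.1/0.0395 = 2.532
0.0171/0.757 = 0.02259
R_total = 0.153 + 2.532 + 0.698 + 0.02259 = 3.405 m²·K/W
E = A × HDD × 24 / R / 1000 = 17.7 × 1580 × 24 / 3.405 / 1000 = 197.1 kWh
Cost = 197.1 × 0.308 = $60.71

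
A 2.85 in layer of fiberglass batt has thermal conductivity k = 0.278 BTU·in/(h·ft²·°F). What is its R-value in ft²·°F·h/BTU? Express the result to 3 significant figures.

R = L/k = 2.85/0.278 = 10.25 ft²·°F·h/BTU

10.3 ft²·°F·h/BTU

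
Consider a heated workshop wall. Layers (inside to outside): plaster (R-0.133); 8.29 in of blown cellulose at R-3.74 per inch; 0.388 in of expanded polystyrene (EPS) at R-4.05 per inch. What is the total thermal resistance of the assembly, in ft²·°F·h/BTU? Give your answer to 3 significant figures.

32.7 ft²·°F·h/BTU

8.29 × 3.74 = 31
0.388 × 4.05 = 1.571
R_total = 0.133 + 31 + 1.571 = 32.71 ft²·°F·h/BTU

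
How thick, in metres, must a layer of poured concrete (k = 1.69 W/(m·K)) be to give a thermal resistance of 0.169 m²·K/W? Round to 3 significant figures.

L = R·k = 0.169 × 1.69 = 0.2856 m

0.286 m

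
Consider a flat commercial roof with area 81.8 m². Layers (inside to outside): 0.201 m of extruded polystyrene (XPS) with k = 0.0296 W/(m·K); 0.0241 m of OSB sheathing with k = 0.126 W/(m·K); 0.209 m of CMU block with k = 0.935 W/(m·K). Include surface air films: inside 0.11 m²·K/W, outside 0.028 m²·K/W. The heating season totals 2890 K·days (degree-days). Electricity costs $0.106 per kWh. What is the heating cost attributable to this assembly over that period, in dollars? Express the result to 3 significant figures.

81.9 dollars

0.201/0.0296 = 6.791
0.0241/0.126 = 0.1913
0.209/0.935 = 0.2235
R_total = 0.11 + 6.791 + 0.1913 + 0.2235 + 0.028 = 7.343 m²·K/W
E = A × HDD × 24 / R / 1000 = 81.8 × 2890 × 24 / 7.343 / 1000 = 772.6 kWh
Cost = 772.6 × 0.106 = $81.9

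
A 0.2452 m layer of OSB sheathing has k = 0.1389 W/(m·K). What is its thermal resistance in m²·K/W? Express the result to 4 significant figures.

1.765 m²·K/W

R = L/k = 0.2452/0.1389 = 1.7653 m²·K/W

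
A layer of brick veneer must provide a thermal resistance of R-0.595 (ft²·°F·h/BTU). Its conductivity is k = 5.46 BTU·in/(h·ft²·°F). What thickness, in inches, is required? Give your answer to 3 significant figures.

L = R × k = 0.595 × 5.46 = 3.249 in

3.25 in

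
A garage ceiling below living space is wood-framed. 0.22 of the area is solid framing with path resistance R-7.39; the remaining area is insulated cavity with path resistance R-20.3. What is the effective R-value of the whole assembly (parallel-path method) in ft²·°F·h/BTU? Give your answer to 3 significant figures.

U_eff = 0.78/20.3 + 0.22/7.39 = 0.03842 + 0.02977 = 0.06819
R_eff = 1/U_eff = 14.66 ft²·°F·h/BTU

14.7 ft²·°F·h/BTU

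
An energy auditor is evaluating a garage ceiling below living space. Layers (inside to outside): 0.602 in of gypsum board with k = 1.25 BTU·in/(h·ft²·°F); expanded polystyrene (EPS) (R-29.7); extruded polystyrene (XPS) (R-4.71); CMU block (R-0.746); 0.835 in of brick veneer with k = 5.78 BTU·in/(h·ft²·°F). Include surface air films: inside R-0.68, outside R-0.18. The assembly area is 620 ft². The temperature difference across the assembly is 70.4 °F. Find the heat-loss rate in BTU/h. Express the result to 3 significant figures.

1190 BTU/h

0.602/1.25 = 0.4816
0.835/5.78 = 0.1445
R_total = 0.68 + 0.4816 + 29.7 + 4.71 + 0.746 + 0.1445 + 0.18 = 36.64 ft²·°F·h/BTU
Q = A·ΔT/R = 620 × 70.4 / 36.64 = 1191 BTU/h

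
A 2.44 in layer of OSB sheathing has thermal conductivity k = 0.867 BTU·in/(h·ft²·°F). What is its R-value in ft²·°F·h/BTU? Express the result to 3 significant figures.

R = L/k = 2.44/0.867 = 2.814 ft²·°F·h/BTU

2.81 ft²·°F·h/BTU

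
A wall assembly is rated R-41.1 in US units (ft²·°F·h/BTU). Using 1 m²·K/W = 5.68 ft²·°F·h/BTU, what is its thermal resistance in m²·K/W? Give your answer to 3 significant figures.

7.24 m²·K/W

R_SI = 41.1/5.68 = 7.236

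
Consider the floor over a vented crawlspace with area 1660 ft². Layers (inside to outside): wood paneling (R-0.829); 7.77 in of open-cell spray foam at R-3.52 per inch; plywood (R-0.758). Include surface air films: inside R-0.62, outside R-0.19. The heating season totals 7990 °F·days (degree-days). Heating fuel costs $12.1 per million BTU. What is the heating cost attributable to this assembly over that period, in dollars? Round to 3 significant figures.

7.77 × 3.52 = 27.35
R_total = 0.62 + 0.829 + 27.35 + 0.758 + 0.19 = 29.75 ft²·°F·h/BTU
E = A × HDD × 24 / R = 1660 × 7990 × 24 / 29.75 = 10700000 BTU
Cost = 10700000/10⁶ × 12.1 = $129.5

129 dollars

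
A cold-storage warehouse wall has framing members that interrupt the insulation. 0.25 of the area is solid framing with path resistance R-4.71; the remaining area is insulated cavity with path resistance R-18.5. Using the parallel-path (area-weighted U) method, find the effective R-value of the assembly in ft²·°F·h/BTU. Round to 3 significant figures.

10.7 ft²·°F·h/BTU

U_eff = 0.75/18.5 + 0.25/4.71 = 0.04054 + 0.05308 = 0.09362
R_eff = 1/U_eff = 10.68 ft²·°F·h/BTU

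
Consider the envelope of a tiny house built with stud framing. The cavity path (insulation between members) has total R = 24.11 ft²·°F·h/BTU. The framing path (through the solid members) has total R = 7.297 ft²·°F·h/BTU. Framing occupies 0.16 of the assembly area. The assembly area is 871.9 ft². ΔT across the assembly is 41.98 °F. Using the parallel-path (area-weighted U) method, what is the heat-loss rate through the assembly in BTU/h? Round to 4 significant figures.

U_eff = 0.84/24.11 + 0.16/7.297 = 0.03484 + 0.021927 = 0.056767
R_eff = 1/U_eff = 17.616 ft²·°F·h/BTU
Q = 871.9 × 41.98 / 17.616 = 2077.8 BTU/h

2078 BTU/h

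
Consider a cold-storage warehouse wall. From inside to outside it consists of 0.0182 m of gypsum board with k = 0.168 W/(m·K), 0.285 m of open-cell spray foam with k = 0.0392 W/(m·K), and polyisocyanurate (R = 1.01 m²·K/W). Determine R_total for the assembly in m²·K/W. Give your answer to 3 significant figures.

0.0182/0.168 = 0.1083
0.285/0.0392 = 7.27
R_total = 0.1083 + 7.27 + 1.01 = 8.389 m²·K/W

8.39 m²·K/W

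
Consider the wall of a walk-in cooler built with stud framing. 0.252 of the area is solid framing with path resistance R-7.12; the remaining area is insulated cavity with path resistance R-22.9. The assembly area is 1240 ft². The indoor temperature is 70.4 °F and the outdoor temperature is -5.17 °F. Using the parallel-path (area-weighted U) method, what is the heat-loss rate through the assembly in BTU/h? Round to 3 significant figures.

6380 BTU/h

U_eff = 0.748/22.9 + 0.252/7.12 = 0.03266 + 0.03539 = 0.06806
R_eff = 1/U_eff = 14.69 ft²·°F·h/BTU
Q = 1240 × (70.4 − (-5.17)) / 14.69 = 6377 BTU/h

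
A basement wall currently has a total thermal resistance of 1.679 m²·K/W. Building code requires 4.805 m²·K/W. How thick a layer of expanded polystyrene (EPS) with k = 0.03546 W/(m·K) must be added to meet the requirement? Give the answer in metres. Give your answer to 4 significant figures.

ΔR = 4.805 − 1.679 = 3.126 m²·K/W
L = ΔR × k = 3.126 × 0.03546 = 0.11085 m

0.1108 m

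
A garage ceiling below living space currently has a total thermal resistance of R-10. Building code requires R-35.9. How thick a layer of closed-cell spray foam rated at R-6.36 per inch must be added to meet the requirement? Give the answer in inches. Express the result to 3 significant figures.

ΔR = 35.9 − 10 = 25.9 ft²·°F·h/BTU
L = ΔR / (R/in) = 25.9/6.36 = 4.072 in

4.07 in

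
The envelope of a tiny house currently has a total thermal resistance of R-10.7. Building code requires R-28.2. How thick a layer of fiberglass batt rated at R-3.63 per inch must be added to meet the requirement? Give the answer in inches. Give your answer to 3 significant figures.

ΔR = 28.2 − 10.7 = 17.5 ft²·°F·h/BTU
L = ΔR / (R/in) = 17.5/3.63 = 4.821 in

4.82 in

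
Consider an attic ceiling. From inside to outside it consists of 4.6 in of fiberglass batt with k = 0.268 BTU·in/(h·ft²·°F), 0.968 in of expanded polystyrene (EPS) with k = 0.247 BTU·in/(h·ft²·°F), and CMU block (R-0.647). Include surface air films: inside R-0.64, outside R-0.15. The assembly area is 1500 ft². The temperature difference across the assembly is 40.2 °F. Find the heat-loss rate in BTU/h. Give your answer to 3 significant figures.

4.6/0.268 = 17.16
0.968/0.247 = 3.919
R_total = 0.64 + 17.16 + 3.919 + 0.647 + 0.15 = 22.52 ft²·°F·h/BTU
Q = A·ΔT/R = 1500 × 40.2 / 22.52 = 2678 BTU/h

2680 BTU/h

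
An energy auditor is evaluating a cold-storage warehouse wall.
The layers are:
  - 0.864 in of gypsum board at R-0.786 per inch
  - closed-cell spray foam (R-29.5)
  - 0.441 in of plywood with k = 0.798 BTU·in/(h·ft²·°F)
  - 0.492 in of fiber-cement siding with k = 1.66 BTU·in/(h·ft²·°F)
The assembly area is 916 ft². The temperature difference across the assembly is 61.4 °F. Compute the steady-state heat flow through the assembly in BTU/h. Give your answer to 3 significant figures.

0.864 × 0.786 = 0.6791
0.441/0.798 = 0.5526
0.492/1.66 = 0.2964
R_total = 0.6791 + 29.5 + 0.5526 + 0.2964 = 31.03 ft²·°F·h/BTU
Q = A·ΔT/R = 916 × 61.4 / 31.03 = 1813 BTU/h

1810 BTU/h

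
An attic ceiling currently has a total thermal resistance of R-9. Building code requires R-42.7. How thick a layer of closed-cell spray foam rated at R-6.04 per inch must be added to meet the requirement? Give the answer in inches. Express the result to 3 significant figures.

ΔR = 42.7 − 9 = 33.7 ft²·°F·h/BTU
L = ΔR / (R/in) = 33.7/6.04 = 5.579 in

5.58 in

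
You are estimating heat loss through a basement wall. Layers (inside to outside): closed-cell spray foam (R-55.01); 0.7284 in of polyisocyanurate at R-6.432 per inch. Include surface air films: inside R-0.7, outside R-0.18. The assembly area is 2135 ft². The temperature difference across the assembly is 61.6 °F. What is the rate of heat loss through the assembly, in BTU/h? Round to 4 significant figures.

0.7284 × 6.432 = 4.6851
R_total = 0.7 + 55.01 + 4.6851 + 0.18 = 60.575 ft²·°F·h/BTU
Q = A·ΔT/R = 2135 × 61.6 / 60.575 = 2171.1 BTU/h

2171 BTU/h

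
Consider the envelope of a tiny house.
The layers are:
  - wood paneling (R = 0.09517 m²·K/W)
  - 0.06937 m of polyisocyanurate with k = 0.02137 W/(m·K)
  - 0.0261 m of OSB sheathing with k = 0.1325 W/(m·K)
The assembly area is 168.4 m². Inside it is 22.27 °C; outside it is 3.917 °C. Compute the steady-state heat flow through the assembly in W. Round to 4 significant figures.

873.5 W

0.06937/0.02137 = 3.2461
0.0261/0.1325 = 0.19698
R_total = 0.09517 + 3.2461 + 0.19698 = 3.5383 m²·K/W
Q = A·ΔT/R = 168.4 × (22.27 − 3.917) / 3.5383 = 873.49 W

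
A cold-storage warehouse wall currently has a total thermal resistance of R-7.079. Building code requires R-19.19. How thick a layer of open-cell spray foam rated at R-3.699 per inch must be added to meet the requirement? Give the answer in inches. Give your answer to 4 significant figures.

ΔR = 19.19 − 7.079 = 12.111 ft²·°F·h/BTU
L = ΔR / (R/in) = 12.111/3.699 = 3.2741 in

3.274 in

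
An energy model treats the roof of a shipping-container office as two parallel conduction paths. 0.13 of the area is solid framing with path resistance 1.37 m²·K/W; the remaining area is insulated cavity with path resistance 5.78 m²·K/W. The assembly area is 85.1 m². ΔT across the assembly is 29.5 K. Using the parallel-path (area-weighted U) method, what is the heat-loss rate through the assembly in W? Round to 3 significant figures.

U_eff = 0.87/5.78 + 0.13/1.37 = 0.1505 + 0.09489 = 0.2454
R_eff = 1/U_eff = 4.075 m²·K/W
Q = 85.1 × 29.5 / 4.075 = 616.1 W

616 W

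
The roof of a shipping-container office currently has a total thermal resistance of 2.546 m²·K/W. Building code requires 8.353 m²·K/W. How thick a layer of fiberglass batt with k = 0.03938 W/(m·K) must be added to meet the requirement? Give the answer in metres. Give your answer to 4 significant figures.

ΔR = 8.353 − 2.546 = 5.807 m²·K/W
L = ΔR × k = 5.807 × 0.03938 = 0.22868 m

0.2287 m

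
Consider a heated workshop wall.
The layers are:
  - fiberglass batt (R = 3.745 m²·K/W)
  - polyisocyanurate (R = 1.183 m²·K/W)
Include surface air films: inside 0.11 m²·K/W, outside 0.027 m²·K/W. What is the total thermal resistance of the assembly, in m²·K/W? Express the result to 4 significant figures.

R_total = 0.11 + 3.745 + 1.183 + 0.027 = 5.065 m²·K/W

5.065 m²·K/W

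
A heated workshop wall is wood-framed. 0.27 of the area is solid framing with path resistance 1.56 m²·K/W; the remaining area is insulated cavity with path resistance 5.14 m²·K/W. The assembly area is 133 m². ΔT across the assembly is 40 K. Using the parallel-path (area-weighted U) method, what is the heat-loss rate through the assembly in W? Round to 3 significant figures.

U_eff = 0.73/5.14 + 0.27/1.56 = 0.142 + 0.1731 = 0.3151
R_eff = 1/U_eff = 3.174 m²·K/W
Q = 133 × 40 / 3.174 = 1676 W

1680 W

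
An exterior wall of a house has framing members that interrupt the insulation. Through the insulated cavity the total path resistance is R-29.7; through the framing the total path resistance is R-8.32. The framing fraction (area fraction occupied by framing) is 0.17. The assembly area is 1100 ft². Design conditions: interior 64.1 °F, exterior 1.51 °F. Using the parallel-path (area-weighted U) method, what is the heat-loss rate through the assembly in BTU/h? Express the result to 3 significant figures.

U_eff = 0.83/29.7 + 0.17/8.32 = 0.02795 + 0.02043 = 0.04838
R_eff = 1/U_eff = 20.67 ft²·°F·h/BTU
Q = 1100 × (64.1 − 1.51) / 20.67 = 3331 BTU/h

3330 BTU/h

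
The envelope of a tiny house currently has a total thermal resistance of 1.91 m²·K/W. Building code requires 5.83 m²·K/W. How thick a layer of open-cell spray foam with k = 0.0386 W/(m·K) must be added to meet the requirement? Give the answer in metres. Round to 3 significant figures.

ΔR = 5.83 − 1.91 = 3.92 m²·K/W
L = ΔR × k = 3.92 × 0.0386 = 0.1513 m

0.151 m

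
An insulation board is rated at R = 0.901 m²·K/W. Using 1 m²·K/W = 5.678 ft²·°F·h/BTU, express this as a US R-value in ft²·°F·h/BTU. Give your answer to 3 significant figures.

R_US = 0.901 × 5.678 = 5.116

5.12 ft²·°F·h/BTU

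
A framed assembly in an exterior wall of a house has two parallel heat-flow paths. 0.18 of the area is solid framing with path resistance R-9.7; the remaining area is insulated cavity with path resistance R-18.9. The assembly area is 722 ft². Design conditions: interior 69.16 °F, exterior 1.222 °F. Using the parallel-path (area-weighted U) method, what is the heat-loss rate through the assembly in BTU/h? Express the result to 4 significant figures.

U_eff = 0.82/18.9 + 0.18/9.7 = 0.043386 + 0.018557 = 0.061943
R_eff = 1/U_eff = 16.144 ft²·°F·h/BTU
Q = 722 × (69.16 − 1.222) / 16.144 = 3038.4 BTU/h

3038 BTU/h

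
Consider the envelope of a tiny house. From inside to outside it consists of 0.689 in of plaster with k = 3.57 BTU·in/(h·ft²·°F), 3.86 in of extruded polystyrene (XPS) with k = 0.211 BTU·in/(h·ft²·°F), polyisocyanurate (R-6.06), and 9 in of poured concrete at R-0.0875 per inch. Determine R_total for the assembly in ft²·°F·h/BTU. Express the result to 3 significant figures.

25.3 ft²·°F·h/BTU

0.689/3.57 = 0.193
3.86/0.211 = 18.29
9 × 0.0875 = 0.7875
R_total = 0.193 + 18.29 + 6.06 + 0.7875 = 25.33 ft²·°F·h/BTU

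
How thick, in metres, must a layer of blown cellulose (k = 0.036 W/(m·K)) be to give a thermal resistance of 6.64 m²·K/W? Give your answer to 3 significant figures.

L = R·k = 6.64 × 0.036 = 0.239 m

0.239 m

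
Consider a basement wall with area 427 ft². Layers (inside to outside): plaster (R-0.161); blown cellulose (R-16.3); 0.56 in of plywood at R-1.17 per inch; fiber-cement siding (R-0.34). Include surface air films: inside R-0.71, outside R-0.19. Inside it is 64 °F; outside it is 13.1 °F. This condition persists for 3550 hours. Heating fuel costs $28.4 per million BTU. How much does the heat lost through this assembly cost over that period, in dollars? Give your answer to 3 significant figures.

119 dollars

0.56 × 1.17 = 0.6552
R_total = 0.71 + 0.161 + 16.3 + 0.6552 + 0.34 + 0.19 = 18.36 ft²·°F·h/BTU
Q = 427 × (64 − 13.1) / 18.36 = 1184 BTU/h
E = 1184 × 3550 = 4203000 BTU
Cost = 4203000/10⁶ × 28.4 = $119.4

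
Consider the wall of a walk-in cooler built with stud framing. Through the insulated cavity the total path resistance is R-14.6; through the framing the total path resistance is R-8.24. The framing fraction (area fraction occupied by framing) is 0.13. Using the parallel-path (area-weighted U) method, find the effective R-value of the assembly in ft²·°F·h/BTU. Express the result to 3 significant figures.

U_eff = 0.87/14.6 + 0.13/8.24 = 0.05959 + 0.01578 = 0.07537
R_eff = 1/U_eff = 13.27 ft²·°F·h/BTU

13.3 ft²·°F·h/BTU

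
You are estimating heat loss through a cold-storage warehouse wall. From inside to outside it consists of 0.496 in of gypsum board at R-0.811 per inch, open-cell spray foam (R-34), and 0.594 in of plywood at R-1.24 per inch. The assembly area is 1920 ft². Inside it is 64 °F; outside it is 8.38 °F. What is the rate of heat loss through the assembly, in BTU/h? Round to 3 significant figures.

3040 BTU/h

0.496 × 0.811 = 0.4023
0.594 × 1.24 = 0.7366
R_total = 0.4023 + 34 + 0.7366 = 35.14 ft²·°F·h/BTU
Q = A·ΔT/R = 1920 × (64 − 8.38) / 35.14 = 3039 BTU/h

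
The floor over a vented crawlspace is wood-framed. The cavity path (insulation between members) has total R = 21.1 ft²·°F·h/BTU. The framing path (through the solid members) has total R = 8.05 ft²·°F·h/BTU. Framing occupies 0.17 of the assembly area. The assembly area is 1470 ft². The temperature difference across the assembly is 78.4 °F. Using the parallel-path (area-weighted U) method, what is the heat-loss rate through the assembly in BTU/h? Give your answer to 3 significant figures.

U_eff = 0.83/21.1 + 0.17/8.05 = 0.03934 + 0.02112 = 0.06045
R_eff = 1/U_eff = 16.54 ft²·°F·h/BTU
Q = 1470 × 78.4 / 16.54 = 6967 BTU/h

6970 BTU/h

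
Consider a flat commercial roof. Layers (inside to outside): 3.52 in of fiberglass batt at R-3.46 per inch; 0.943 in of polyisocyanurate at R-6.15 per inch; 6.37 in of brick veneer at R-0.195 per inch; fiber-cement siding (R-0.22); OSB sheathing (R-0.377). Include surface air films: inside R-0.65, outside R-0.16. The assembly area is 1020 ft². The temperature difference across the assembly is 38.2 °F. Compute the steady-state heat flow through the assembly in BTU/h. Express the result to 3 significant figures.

1890 BTU/h

3.52 × 3.46 = 12.18
0.943 × 6.15 = 5.799
6.37 × 0.195 = 1.242
R_total = 0.65 + 12.18 + 5.799 + 1.242 + 0.22 + 0.377 + 0.16 = 20.63 ft²·°F·h/BTU
Q = A·ΔT/R = 1020 × 38.2 / 20.63 = 1889 BTU/h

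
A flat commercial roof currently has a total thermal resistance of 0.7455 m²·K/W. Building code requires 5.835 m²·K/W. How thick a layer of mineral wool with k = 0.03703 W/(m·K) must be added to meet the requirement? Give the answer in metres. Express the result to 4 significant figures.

ΔR = 5.835 − 0.7455 = 5.0895 m²·K/W
L = ΔR × k = 5.0895 × 0.03703 = 0.18846 m

0.1885 m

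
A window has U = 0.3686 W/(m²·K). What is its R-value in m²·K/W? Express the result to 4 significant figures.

R = 1/U = 1/0.3686 = 2.713

2.713 m²·K/W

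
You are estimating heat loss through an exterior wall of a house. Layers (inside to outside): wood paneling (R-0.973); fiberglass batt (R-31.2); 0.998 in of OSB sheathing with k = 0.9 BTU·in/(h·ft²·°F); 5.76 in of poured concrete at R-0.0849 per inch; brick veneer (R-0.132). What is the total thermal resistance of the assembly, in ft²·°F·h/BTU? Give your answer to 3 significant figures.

0.998/0.9 = 1.109
5.76 × 0.0849 = 0.489
R_total = 0.973 + 31.2 + 1.109 + 0.489 + 0.132 = 33.9 ft²·°F·h/BTU

33.9 ft²·°F·h/BTU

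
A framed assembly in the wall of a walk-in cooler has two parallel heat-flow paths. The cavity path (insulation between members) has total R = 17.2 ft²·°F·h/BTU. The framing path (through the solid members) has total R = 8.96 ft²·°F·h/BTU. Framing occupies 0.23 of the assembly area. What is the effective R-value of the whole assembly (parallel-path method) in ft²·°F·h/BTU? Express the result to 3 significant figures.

14.2 ft²·°F·h/BTU

U_eff = 0.77/17.2 + 0.23/8.96 = 0.04477 + 0.02567 = 0.07044
R_eff = 1/U_eff = 14.2 ft²·°F·h/BTU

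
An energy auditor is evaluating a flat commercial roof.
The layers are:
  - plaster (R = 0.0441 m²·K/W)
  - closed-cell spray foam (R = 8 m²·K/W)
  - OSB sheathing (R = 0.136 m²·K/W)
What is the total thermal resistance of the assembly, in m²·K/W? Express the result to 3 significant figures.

R_total = 0.0441 + 8 + 0.136 = 8.18 m²·K/W

8.18 m²·K/W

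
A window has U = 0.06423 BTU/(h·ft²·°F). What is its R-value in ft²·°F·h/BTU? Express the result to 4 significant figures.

15.57 ft²·°F·h/BTU

R = 1/U = 1/0.06423 = 15.569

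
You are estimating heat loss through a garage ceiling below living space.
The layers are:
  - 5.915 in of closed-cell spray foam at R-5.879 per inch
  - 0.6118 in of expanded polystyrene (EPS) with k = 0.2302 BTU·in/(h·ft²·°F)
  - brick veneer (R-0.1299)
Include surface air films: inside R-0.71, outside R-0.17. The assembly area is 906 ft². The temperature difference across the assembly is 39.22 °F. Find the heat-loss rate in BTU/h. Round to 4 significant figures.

924.3 BTU/h

5.915 × 5.879 = 34.774
0.6118/0.2302 = 2.6577
R_total = 0.71 + 34.774 + 2.6577 + 0.1299 + 0.17 = 38.442 ft²·°F·h/BTU
Q = A·ΔT/R = 906 × 39.22 / 38.442 = 924.34 BTU/h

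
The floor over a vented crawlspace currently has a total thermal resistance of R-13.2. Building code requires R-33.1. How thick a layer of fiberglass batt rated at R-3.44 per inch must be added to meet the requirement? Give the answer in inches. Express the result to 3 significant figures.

5.78 in

ΔR = 33.1 − 13.2 = 19.9 ft²·°F·h/BTU
L = ΔR / (R/in) = 19.9/3.44 = 5.785 in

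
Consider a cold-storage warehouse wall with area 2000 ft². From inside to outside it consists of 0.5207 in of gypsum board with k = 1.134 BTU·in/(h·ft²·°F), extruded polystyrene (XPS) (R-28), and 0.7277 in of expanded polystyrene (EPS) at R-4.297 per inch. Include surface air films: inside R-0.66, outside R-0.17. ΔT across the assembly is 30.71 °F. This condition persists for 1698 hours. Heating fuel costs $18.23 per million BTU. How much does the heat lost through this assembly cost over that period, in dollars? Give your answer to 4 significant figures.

0.5207/1.134 = 0.45917
0.7277 × 4.297 = 3.1269
R_total = 0.66 + 0.45917 + 28 + 3.1269 + 0.17 = 32.416 ft²·°F·h/BTU
Q = 2000 × 30.71 / 32.416 = 1894.7 BTU/h
E = 1894.7 × 1698 = 3217300 BTU
Cost = 3217300/10⁶ × 18.23 = $58.651

58.65 dollars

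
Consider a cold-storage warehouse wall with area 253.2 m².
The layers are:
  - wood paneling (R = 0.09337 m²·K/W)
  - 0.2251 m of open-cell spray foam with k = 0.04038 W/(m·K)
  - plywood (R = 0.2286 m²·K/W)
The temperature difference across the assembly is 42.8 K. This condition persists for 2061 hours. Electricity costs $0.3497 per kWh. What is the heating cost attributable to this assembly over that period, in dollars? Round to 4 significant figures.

0.2251/0.04038 = 5.5745
R_total = 0.09337 + 5.5745 + 0.2286 = 5.8965 m²·K/W
Q = 253.2 × 42.8 / 5.8965 = 1837.9 W
E = 1837.9 W × 2061 h / 1000 = 3787.8 kWh
Cost = 3787.8 × 0.3497 = $1324.6

1325 dollars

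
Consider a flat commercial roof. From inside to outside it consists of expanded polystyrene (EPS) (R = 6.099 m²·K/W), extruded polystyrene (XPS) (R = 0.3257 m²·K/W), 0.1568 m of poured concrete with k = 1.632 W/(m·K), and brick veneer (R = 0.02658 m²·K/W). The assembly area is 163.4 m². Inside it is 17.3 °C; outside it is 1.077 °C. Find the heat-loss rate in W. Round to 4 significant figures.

404.9 W

0.1568/1.632 = 0.096078
R_total = 6.099 + 0.3257 + 0.096078 + 0.02658 = 6.5474 m²·K/W
Q = A·ΔT/R = 163.4 × (17.3 − 1.077) / 6.5474 = 404.87 W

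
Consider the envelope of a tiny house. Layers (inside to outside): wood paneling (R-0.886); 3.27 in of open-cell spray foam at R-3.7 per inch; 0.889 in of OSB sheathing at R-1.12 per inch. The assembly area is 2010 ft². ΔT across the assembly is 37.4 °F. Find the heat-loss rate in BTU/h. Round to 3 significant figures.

3.27 × 3.7 = 12.1
0.889 × 1.12 = 0.9957
R_total = 0.886 + 12.1 + 0.9957 = 13.98 ft²·°F·h/BTU
Q = A·ΔT/R = 2010 × 37.4 / 13.98 = 5377 BTU/h

5380 BTU/h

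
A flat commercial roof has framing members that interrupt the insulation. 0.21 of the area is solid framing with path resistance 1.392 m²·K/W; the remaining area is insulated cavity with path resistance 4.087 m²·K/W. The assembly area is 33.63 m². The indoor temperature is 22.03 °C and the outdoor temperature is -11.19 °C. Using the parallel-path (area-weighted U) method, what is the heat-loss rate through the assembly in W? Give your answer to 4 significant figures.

U_eff = 0.79/4.087 + 0.21/1.392 = 0.1933 + 0.15086 = 0.34416
R_eff = 1/U_eff = 2.9056 m²·K/W
Q = 33.63 × (22.03 − (-11.19)) / 2.9056 = 384.49 W

384.5 W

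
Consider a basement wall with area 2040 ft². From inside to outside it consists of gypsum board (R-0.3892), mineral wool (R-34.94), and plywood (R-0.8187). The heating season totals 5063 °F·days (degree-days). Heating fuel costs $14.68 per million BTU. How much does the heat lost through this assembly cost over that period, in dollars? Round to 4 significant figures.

100.7 dollars

R_total = 0.3892 + 34.94 + 0.8187 = 36.148 ft²·°F·h/BTU
E = A × HDD × 24 / R = 2040 × 5063 × 24 / 36.148 = 6857500 BTU
Cost = 6857500/10⁶ × 14.68 = $100.67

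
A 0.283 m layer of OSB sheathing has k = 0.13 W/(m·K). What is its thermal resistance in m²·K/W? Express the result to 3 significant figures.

R = L/k = 0.283/0.13 = 2.177 m²·K/W

2.18 m²·K/W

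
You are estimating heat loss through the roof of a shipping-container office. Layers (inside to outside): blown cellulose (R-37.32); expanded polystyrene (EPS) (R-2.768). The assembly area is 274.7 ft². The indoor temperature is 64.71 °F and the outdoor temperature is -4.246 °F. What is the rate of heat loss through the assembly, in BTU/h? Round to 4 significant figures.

R_total = 37.32 + 2.768 = 40.088 ft²·°F·h/BTU
Q = A·ΔT/R = 274.7 × (64.71 − (-4.246)) / 40.088 = 472.52 BTU/h

472.5 BTU/h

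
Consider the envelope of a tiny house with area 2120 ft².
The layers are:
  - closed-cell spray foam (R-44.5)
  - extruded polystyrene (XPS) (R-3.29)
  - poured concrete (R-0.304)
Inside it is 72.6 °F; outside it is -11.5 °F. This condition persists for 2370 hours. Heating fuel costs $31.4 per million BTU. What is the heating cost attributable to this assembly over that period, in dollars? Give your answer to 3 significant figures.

276 dollars

R_total = 44.5 + 3.29 + 0.304 = 48.09 ft²·°F·h/BTU
Q = 2120 × (72.6 − (-11.5)) / 48.09 = 3707 BTU/h
E = 3707 × 2370 = 8786000 BTU
Cost = 8786000/10⁶ × 31.4 = $275.9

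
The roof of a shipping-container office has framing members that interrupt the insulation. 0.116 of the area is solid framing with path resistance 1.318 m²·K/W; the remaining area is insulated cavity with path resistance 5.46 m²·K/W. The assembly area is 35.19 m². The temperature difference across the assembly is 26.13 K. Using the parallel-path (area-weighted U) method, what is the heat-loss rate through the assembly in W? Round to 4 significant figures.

U_eff = 0.884/5.46 + 0.116/1.318 = 0.1619 + 0.088012 = 0.24992
R_eff = 1/U_eff = 4.0013 m²·K/W
Q = 35.19 × 26.13 / 4.0013 = 229.8 W

229.8 W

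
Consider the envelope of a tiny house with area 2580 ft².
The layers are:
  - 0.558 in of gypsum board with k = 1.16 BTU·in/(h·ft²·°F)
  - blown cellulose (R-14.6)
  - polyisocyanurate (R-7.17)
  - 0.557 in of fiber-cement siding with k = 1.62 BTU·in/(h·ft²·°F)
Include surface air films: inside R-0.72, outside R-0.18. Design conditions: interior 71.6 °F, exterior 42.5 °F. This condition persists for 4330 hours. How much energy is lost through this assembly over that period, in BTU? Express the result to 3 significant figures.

13800000 BTU

0.558/1.16 = 0.481
0.557/1.62 = 0.3438
R_total = 0.72 + 0.481 + 14.6 + 7.17 + 0.3438 + 0.18 = 23.49 ft²·°F·h/BTU
Q = 2580 × (71.6 − 42.5) / 23.49 = 3196 BTU/h
E = 3196 × 4330 = 13840000 BTU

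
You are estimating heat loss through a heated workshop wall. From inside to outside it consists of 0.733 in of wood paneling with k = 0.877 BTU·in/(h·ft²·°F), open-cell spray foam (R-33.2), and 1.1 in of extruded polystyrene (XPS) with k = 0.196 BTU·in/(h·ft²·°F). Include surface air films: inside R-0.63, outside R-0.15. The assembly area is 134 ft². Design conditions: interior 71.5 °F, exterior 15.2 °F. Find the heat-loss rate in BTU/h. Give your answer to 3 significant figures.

187 BTU/h

0.733/0.877 = 0.8358
1.1/0.196 = 5.612
R_total = 0.63 + 0.8358 + 33.2 + 5.612 + 0.15 = 40.43 ft²·°F·h/BTU
Q = A·ΔT/R = 134 × (71.5 − 15.2) / 40.43 = 186.6 BTU/h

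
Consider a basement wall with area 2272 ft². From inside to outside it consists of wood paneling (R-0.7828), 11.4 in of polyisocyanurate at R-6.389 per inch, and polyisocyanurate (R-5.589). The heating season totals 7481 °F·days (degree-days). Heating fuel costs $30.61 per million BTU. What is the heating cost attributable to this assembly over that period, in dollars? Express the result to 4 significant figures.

157.6 dollars

11.4 × 6.389 = 72.835
R_total = 0.7828 + 72.835 + 5.589 = 79.206 ft²·°F·h/BTU
E = A × HDD × 24 / R = 2272 × 7481 × 24 / 79.206 = 5150100 BTU
Cost = 5150100/10⁶ × 30.61 = $157.65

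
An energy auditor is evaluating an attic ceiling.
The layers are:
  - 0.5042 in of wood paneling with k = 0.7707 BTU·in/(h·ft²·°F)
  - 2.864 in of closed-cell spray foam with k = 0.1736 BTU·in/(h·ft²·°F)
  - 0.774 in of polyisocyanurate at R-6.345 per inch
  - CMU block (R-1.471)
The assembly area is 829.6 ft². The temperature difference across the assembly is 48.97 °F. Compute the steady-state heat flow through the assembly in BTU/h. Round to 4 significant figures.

1726 BTU/h

0.5042/0.7707 = 0.65421
2.864/0.1736 = 16.498
0.774 × 6.345 = 4.911
R_total = 0.65421 + 16.498 + 4.911 + 1.471 = 23.534 ft²·°F·h/BTU
Q = A·ΔT/R = 829.6 × 48.97 / 23.534 = 1726.3 BTU/h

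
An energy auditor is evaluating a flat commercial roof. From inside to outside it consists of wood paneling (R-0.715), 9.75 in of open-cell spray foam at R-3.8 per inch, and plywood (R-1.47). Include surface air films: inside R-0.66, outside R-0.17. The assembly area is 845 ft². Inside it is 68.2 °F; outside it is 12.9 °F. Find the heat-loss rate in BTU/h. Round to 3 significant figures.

1170 BTU/h

9.75 × 3.8 = 37.05
R_total = 0.66 + 0.715 + 37.05 + 1.47 + 0.17 = 40.06 ft²·°F·h/BTU
Q = A·ΔT/R = 845 × (68.2 − 12.9) / 40.06 = 1166 BTU/h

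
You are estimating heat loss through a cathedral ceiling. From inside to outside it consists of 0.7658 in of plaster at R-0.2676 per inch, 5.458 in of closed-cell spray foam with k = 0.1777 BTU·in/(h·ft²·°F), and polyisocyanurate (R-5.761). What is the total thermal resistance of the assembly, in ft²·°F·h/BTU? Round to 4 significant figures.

0.7658 × 0.2676 = 0.20493
5.458/0.1777 = 30.715
R_total = 0.20493 + 30.715 + 5.761 = 36.681 ft²·°F·h/BTU

36.68 ft²·°F·h/BTU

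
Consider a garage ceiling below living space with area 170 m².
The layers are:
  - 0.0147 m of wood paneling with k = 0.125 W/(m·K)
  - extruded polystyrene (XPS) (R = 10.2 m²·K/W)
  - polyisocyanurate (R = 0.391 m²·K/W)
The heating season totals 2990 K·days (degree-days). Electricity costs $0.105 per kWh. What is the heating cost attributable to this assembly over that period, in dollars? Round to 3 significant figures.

0.0147/0.125 = 0.1176
R_total = 0.1176 + 10.2 + 0.391 = 10.71 m²·K/W
E = A × HDD × 24 / R / 1000 = 170 × 2990 × 24 / 10.71 / 1000 = 1139 kWh
Cost = 1139 × 0.105 = $119.6

120 dollars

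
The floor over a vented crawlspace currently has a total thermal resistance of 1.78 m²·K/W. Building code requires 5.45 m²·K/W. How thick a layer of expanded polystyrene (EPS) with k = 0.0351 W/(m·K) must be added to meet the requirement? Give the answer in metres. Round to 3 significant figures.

0.129 m

ΔR = 5.45 − 1.78 = 3.67 m²·K/W
L = ΔR × k = 3.67 × 0.0351 = 0.1288 m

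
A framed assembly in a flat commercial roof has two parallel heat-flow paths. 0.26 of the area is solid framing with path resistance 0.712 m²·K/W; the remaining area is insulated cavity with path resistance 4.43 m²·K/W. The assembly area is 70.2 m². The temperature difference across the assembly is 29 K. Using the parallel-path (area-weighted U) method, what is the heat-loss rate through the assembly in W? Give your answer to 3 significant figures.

U_eff = 0.74/4.43 + 0.26/0.712 = 0.167 + 0.3652 = 0.5322
R_eff = 1/U_eff = 1.879 m²·K/W
Q = 70.2 × 29 / 1.879 = 1083 W

1080 W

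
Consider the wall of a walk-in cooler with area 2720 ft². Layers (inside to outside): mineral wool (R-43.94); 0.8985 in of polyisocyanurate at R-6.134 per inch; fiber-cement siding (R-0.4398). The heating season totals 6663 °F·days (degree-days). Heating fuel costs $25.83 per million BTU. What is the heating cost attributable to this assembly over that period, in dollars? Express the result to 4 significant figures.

225.2 dollars

0.8985 × 6.134 = 5.5114
R_total = 43.94 + 5.5114 + 0.4398 = 49.891 ft²·°F·h/BTU
E = A × HDD × 24 / R = 2720 × 6663 × 24 / 49.891 = 8718200 BTU
Cost = 8718200/10⁶ × 25.83 = $225.19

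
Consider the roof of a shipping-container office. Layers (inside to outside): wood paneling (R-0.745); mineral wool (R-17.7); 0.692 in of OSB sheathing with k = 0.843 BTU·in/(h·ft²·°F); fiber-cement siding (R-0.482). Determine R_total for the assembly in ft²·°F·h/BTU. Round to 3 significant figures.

0.692/0.843 = 0.8209
R_total = 0.745 + 17.7 + 0.8209 + 0.482 = 19.75 ft²·°F·h/BTU

19.7 ft²·°F·h/BTU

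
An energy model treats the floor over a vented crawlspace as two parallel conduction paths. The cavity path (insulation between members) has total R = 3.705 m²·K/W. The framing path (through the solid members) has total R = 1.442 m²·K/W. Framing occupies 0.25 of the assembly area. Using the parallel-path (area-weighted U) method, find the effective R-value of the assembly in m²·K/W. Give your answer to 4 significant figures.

2.661 m²·K/W

U_eff = 0.75/3.705 + 0.25/1.442 = 0.20243 + 0.17337 = 0.3758
R_eff = 1/U_eff = 2.661 m²·K/W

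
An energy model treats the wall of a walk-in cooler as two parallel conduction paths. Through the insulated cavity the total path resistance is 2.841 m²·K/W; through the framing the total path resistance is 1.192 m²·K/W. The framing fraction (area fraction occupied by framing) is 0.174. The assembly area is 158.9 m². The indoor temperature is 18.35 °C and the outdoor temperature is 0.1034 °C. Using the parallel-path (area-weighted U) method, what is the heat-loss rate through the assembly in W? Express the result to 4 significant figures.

U_eff = 0.826/2.841 + 0.174/1.192 = 0.29074 + 0.14597 = 0.43672
R_eff = 1/U_eff = 2.2898 m²·K/W
Q = 158.9 × (18.35 − 0.1034) / 2.2898 = 1266.2 W

1266 W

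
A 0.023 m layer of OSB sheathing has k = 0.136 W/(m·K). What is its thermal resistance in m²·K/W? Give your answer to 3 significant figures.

R = L/k = 0.023/0.136 = 0.1691 m²·K/W

0.169 m²·K/W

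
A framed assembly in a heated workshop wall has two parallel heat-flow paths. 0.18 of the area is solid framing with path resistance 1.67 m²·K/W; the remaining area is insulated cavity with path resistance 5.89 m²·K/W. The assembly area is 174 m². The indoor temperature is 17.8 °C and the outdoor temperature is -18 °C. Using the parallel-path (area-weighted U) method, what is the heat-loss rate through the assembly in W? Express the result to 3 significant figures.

1540 W

U_eff = 0.82/5.89 + 0.18/1.67 = 0.1392 + 0.1078 = 0.247
R_eff = 1/U_eff = 4.049 m²·K/W
Q = 174 × (17.8 − (-18)) / 4.049 = 1539 W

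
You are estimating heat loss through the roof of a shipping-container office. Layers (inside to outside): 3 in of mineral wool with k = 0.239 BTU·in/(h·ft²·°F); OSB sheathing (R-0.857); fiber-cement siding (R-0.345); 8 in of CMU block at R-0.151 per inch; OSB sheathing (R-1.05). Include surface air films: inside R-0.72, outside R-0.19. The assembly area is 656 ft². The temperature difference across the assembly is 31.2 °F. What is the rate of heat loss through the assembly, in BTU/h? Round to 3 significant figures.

3/0.239 = 12.55
8 × 0.151 = 1.208
R_total = 0.72 + 12.55 + 0.857 + 0.345 + 1.208 + 1.05 + 0.19 = 16.92 ft²·°F·h/BTU
Q = A·ΔT/R = 656 × 31.2 / 16.92 = 1209 BTU/h

1210 BTU/h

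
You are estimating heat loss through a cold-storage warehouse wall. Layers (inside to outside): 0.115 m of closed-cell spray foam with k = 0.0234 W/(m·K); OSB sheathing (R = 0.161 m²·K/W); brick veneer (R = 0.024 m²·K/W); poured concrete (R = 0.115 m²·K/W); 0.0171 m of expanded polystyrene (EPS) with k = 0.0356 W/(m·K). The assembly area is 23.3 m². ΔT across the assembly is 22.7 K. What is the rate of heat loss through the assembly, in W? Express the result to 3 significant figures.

0.115/0.0234 = 4.915
0.0171/0.0356 = 0.4803
R_total = 4.915 + 0.161 + 0.024 + 0.115 + 0.4803 = 5.695 m²·K/W
Q = A·ΔT/R = 23.3 × 22.7 / 5.695 = 92.87 W

92.9 W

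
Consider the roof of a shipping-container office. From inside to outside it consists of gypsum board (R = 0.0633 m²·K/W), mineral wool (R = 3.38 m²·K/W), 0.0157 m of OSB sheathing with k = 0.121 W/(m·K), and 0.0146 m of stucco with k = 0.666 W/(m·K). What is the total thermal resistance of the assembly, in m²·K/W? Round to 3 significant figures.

3.59 m²·K/W

0.0157/0.121 = 0.1298
0.0146/0.666 = 0.02192
R_total = 0.0633 + 3.38 + 0.1298 + 0.02192 = 3.595 m²·K/W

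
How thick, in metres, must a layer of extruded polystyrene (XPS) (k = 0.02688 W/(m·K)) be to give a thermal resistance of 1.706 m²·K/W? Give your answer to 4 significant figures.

L = R·k = 1.706 × 0.02688 = 0.045857 m

0.04586 m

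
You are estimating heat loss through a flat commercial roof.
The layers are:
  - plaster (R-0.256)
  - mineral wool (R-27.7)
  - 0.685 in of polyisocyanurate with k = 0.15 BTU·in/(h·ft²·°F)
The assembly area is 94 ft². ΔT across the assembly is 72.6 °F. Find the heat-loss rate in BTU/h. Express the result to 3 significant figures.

0.685/0.15 = 4.567
R_total = 0.256 + 27.7 + 4.567 = 32.52 ft²·°F·h/BTU
Q = A·ΔT/R = 94 × 72.6 / 32.52 = 209.8 BTU/h

210 BTU/h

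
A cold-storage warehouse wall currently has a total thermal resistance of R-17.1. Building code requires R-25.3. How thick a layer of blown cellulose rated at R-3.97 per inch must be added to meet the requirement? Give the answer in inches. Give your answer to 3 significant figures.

2.07 in

ΔR = 25.3 − 17.1 = 8.2 ft²·°F·h/BTU
L = ΔR / (R/in) = 8.2/3.97 = 2.065 in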